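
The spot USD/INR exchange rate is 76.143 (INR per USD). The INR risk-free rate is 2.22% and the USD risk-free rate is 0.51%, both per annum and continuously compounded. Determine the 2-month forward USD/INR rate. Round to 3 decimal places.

76.360

F = S·e^((r_INR − r_USD)T) = 76.143 · e^((0.0222 − 0.0051) × 2/12)
= 76.143 · e^0.002850 = 76.143 × 1.002854
F = 76.360 INR per USD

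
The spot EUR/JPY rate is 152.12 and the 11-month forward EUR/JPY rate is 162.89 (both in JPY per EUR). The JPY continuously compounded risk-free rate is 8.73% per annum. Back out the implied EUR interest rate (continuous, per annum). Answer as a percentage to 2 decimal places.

F = S·e^((r_JPY − r_EUR)T) ⇒ r_EUR = r_JPY − ln(F/S)/T
ln(162.89/152.12) = 0.068405; /(11/12) = 0.074624
r_EUR = 0.0873 − 0.074624 = 0.012676
r_EUR = 1.27%

1.27%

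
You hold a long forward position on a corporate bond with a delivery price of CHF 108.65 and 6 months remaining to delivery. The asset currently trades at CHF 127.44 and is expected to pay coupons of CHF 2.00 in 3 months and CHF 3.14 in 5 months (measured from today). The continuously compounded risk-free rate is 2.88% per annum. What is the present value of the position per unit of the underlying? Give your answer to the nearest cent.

CHF 15.26

PV(remaining coupons) I = 2.00·e^(−0.0288·3/12) + 3.14·e^(−0.0288·5/12) = 5.0882
Current forward F = (S − I)·e^(rT) = (127.44 − 5.0882)·e^(0.0288·6/12) = 122.3518 × 1.014504 = 124.1264
Value (long) = (F − K)·e^(−rT) = (124.1264 − 108.65) × 0.985703 = 15.2551
Value = CHF 15.26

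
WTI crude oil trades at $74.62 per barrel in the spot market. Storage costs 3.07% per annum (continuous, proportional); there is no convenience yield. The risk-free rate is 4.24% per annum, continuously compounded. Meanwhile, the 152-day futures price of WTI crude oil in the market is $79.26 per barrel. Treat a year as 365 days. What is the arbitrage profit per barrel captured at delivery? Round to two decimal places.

Fair futures: F* = S·e^(carry·T), with carry = (r + u) = 0.0424 + 0.0307 = 0.0731
F* = 74.62 · e^(0.0731 × 152/365) = 74.62 · e^0.030442 = 74.62 × 1.030910 = $76.9265
Market $79.26 > fair $76.9265: forward overpriced → cash-and-carry (buy spot, short the forward).
At maturity, profit = |F_mkt − F*| = |79.26 − 76.9265| = $2.33 per barrel

$2.33 per barrel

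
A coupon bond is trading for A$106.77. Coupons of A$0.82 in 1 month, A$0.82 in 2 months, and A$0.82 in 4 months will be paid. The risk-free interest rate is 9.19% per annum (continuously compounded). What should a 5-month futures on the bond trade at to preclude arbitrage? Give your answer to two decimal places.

PV(coupons) I = 0.82·e^(−0.0919·1/12) + 0.82·e^(−0.0919·2/12) + 0.82·e^(−0.0919·4/12)
I = 0.8137 + 0.8075 + 0.7953 = 2.4165
F = (S − I)·e^(rT) = (106.77 − 2.4165) · e^(0.0919·5/12)
= 104.3535 · e^0.038292 = 104.3535 × 1.039035 = A$108.43

A$108.43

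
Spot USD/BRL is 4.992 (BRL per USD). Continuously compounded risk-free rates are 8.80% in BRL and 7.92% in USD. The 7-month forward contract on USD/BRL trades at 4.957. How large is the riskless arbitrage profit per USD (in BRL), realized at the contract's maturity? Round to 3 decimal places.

0.061 per USD (in BRL)

Fair forward: F* = S·e^(carry·T), with carry = (r_BRL − r_USD) = 0.0880 − 0.0792 = 0.0088
F* = 4.992 · e^(0.0088 × 7/12) = 4.992 · e^0.005133 = 4.992 × 1.005146 = 5.0177
Market 4.957 < fair 5.0177: forward underpriced → reverse cash-and-carry (short spot, go long the forward).
At maturity, profit = |F_mkt − F*| = |4.957 − 5.0177| = 0.061 per USD (in BRL)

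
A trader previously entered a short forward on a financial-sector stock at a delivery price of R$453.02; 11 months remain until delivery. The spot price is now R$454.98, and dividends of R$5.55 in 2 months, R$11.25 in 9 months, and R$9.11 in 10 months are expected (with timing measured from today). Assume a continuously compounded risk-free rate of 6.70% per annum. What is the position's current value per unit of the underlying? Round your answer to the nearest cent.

PV(remaining dividends) I = 5.55·e^(−0.0670·2/12) + 11.25·e^(−0.0670·9/12) + 9.11·e^(−0.0670·10/12) = 24.8023
Current forward F = (S − I)·e^(rT) = (454.98 − 24.8023)·e^(0.0670·11/12) = 430.1777 × 1.063342 = 457.4260
Value (long) = (F − K)·e^(−rT) = (457.4260 − 453.02) × 0.940431 = 4.1435
Short position value = −(long value) = -R$4.14

-R$4.14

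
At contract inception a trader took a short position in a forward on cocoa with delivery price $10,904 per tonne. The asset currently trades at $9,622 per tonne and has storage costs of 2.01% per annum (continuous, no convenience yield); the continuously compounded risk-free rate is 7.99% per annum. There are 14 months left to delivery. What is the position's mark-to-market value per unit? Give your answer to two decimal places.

Current fair forward for the remaining 14 months: F = S·e^((r + u)·T), (r + u) = 0.0799 + 0.0201 = 0.1000
F = 9622 · e^(0.1000 × 14/12) = 9622 × 1.12374479 = 10812.6724
Value of long forward = (F − K)·e^(−rT) = (10812.6724 − 10904) · e^(−0.0799·14/12)
= -91.3276 × 0.91099610 = -83.20
Short position value = −(long value) = $83.20

$83.20 per tonne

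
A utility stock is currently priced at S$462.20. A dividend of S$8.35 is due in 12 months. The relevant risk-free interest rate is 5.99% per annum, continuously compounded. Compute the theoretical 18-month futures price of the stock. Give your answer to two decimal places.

S$497.05

PV(dividends) I = 8.35·e^(−0.0599·12/12)
I = 7.8645
F = (S − I)·e^(rT) = (462.20 − 7.8645) · e^(0.0599·18/12)
= 454.3355 · e^0.089850 = 454.3355 × 1.094010 = S$497.05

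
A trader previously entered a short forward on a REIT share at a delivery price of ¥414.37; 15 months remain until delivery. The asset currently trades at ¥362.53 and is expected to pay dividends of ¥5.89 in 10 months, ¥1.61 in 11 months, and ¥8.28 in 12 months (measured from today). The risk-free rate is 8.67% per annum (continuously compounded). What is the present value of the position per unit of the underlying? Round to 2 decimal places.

¥23.84

PV(remaining dividends) I = 5.89·e^(−0.0867·10/12) + 1.61·e^(−0.0867·11/12) + 8.28·e^(−0.0867·12/12) = 14.5588
Current forward F = (S − I)·e^(rT) = (362.53 − 14.5588)·e^(0.0867·15/12) = 347.9712 × 1.114466 = 387.8021
Value (long) = (F − K)·e^(−rT) = (387.8021 − 414.37) × 0.897291 = -23.8391
Short position value = −(long value) = ¥23.84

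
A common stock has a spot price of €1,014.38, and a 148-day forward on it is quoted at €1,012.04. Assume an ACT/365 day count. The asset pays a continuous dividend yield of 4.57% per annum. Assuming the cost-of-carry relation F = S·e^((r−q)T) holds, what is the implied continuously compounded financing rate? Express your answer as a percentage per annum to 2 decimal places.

From F = S·e^((r−q)T): (r − q) = ln(F/S)/T
ln(1012.04/1014.38) = ln(0.997693) = -0.002310
(r − q) = -0.002310 / (148/365) = -0.005697
r = ln(F/S)/T + q = -0.005697 + 0.0457 = 0.040003
r = 4.00%

4.00%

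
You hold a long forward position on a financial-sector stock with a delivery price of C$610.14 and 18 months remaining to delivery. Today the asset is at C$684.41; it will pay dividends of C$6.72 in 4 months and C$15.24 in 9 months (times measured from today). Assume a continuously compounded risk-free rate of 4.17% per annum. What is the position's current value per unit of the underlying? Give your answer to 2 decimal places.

PV(remaining dividends) I = 6.72·e^(−0.0417·4/12) + 15.24·e^(−0.0417·9/12) = 21.3980
Current forward F = (S − I)·e^(rT) = (684.41 − 21.3980)·e^(0.0417·18/12) = 663.0120 × 1.064548 = 705.8081
Value (long) = (F − K)·e^(−rT) = (705.8081 − 610.14) × 0.939366 = 89.8674
Value = C$89.87

C$89.87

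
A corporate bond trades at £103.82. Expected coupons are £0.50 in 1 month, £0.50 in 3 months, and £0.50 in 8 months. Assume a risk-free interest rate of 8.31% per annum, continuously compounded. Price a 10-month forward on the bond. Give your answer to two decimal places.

£109.70

PV(coupons) I = 0.50·e^(−0.0831·1/12) + 0.50·e^(−0.0831·3/12) + 0.50·e^(−0.0831·8/12)
I = 0.4965 + 0.4897 + 0.4731 = 1.4593
F = (S − I)·e^(rT) = (103.82 − 1.4593) · e^(0.0831·10/12)
= 102.3607 · e^0.069250 = 102.3607 × 1.071704 = £109.70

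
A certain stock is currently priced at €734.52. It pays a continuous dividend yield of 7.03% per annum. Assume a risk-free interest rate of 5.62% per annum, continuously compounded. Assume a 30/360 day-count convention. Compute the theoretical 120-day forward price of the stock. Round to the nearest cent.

F = S·e^((r − q)T) = 734.52 · e^((0.0562 − 0.0703) × 120/360)
= 734.52 · e^-0.004700 = 734.52 × 0.995311
F = €731.08

€731.08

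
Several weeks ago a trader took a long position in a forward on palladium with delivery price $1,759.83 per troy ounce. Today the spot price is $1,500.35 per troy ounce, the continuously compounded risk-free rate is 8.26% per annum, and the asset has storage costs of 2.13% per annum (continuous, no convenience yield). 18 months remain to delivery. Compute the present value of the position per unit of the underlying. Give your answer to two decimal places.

Current fair forward for the remaining 18 months: F = S·e^((r + u)·T), (r + u) = 0.0826 + 0.0213 = 0.1039
F = 1500.35 · e^(0.1039 × 18/12) = 1500.35 × 1.16865089 = 1753.3854
Value of long forward = (F − K)·e^(−rT) = (1753.3854 − 1759.83) · e^(−0.0826·18/12)
= -6.4446 × 0.88346818 = -5.69

-$5.69 per troy ounce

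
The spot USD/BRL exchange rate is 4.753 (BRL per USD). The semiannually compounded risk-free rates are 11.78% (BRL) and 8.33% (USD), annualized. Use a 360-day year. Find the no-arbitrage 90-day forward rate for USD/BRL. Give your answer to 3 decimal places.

4.792

By covered interest parity, F = S · (1+r_BRL/2)^(2T) / (1+r_USD/2)^(2T)
= 4.753 × 1.029029 / 1.020613 = 4.753 × 1.008246
F = 4.792 BRL per USD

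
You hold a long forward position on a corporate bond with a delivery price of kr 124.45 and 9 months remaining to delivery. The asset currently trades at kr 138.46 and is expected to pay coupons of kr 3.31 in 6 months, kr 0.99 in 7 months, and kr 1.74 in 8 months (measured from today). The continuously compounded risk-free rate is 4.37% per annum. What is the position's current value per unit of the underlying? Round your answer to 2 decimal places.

PV(remaining coupons) I = 3.31·e^(−0.0437·6/12) + 0.99·e^(−0.0437·7/12) + 1.74·e^(−0.0437·8/12) = 5.8936
Current forward F = (S − I)·e^(rT) = (138.46 − 5.8936)·e^(0.0437·9/12) = 132.5664 × 1.033318 = 136.9832
Value (long) = (F − K)·e^(−rT) = (136.9832 − 124.45) × 0.967756 = 12.1291
Value = kr 12.13

kr 12.13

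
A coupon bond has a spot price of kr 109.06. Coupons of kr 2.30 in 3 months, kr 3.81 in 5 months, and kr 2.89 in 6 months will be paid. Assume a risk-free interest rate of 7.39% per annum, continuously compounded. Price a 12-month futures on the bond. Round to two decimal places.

PV(coupons) I = 2.30·e^(−0.0739·3/12) + 3.81·e^(−0.0739·5/12) + 2.89·e^(−0.0739·6/12)
I = 2.2579 + 3.6945 + 2.7852 = 8.7376
F = (S − I)·e^(rT) = (109.06 − 8.7376) · e^(0.0739·12/12)
= 100.3224 · e^0.073900 = 100.3224 × 1.076699 = kr 108.02

kr 108.02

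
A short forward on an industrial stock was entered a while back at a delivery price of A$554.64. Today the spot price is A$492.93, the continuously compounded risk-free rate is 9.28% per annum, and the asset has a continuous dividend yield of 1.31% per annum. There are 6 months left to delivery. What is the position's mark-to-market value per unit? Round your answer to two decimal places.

A$39.78

Current fair forward for the remaining 6 months: F = S·e^((r − q)·T), (r − q) = 0.0928 − 0.0131 = 0.0797
F = 492.93 · e^(0.0797 × 6/12) = 492.93 × 1.040655 = 512.9701
Value of long forward = (F − K)·e^(−rT) = (512.9701 − 554.64) · e^(−0.0928·6/12)
= -41.6699 × 0.954660 = -39.78
Short position value = −(long value) = A$39.78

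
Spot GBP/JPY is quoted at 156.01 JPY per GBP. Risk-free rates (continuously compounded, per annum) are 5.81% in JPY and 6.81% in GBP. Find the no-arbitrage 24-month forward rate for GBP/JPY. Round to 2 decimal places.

F = S·e^((r_JPY − r_GBP)T) = 156.01 · e^((0.0581 − 0.0681) × 24/12)
= 156.01 · e^-0.020000 = 156.01 × 0.980199
F = 152.92 JPY per GBP

152.92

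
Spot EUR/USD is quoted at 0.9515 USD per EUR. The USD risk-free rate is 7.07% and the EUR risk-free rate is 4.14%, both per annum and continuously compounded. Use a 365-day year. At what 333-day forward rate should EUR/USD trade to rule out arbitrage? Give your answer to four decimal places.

F = S·e^((r_USD − r_EUR)T) = 0.9515 · e^((0.0707 − 0.0414) × 333/365)
= 0.9515 · e^0.026731 = 0.9515 × 1.027091
F = 0.9773 USD per EUR

0.9773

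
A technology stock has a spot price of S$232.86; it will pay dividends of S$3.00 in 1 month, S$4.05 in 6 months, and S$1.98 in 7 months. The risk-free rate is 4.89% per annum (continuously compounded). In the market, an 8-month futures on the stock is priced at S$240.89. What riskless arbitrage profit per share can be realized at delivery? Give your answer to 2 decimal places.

PV(dividends) I = 3.00·e^(−0.0489·1/12) + 4.05·e^(−0.0489·6/12) + 1.98·e^(−0.0489·7/12) = 8.8643
Fair futures F* = (S − I)·e^(rT) = (232.86 − 8.8643)·e^0.032600 = 223.9957 × 1.033137 = 231.4182
Market S$240.89 > fair 231.4182: forward overpriced → cash-and-carry (borrow at r, buy the stock and collect the dividends, short the forward).
Profit at T = |F_mkt − F*| = |240.89 − 231.4182| = S$9.47 per share

S$9.47 per share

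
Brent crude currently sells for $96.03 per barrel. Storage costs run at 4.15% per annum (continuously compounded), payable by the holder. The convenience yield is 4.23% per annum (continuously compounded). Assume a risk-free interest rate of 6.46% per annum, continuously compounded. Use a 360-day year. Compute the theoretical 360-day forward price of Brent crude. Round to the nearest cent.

Net carry = r + u − y = 0.0646 + 0.0415 − 0.0423 = 0.0638
F = S·e^((r+u−y)T) = 96.03 · e^(0.0638 × 360/360) = 96.03 · e^0.063800
= 96.03 × 1.065879 = $102.36 per barrel

$102.36 per barrel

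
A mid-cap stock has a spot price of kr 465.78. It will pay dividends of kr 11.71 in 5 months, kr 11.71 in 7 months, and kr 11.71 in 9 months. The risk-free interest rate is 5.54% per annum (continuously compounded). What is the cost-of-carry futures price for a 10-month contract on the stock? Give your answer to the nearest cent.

kr 452.17

PV(dividends) I = 11.71·e^(−0.0554·5/12) + 11.71·e^(−0.0554·7/12) + 11.71·e^(−0.0554·9/12)
I = 11.4428 + 11.3376 + 11.2334 = 34.0138
F = (S − I)·e^(rT) = (465.78 − 34.0138) · e^(0.0554·10/12)
= 431.7662 · e^0.046167 = 431.7662 × 1.047249 = kr 452.17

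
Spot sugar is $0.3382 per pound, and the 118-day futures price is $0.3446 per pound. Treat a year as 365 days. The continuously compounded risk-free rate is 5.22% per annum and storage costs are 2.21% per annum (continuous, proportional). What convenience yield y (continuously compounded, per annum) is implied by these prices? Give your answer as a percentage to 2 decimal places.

F = S·e^((r+u−y)T) ⇒ (r+u−y) = ln(F/S)/T
ln(0.3446/0.3382) = 0.018747; /T ⇒ 0.057989
y = r + u − ln(F/S)/T = 0.0522 + 0.0221 − 0.057989 = 0.016311
y = 1.63%

1.63%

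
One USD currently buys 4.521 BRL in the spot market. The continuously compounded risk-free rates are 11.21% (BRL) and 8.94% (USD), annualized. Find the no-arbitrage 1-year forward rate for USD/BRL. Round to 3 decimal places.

F = S·e^((r_BRL − r_USD)T) = 4.521 · e^((0.1121 − 0.0894) × 12/12)
= 4.521 · e^0.022700 = 4.521 × 1.022960
F = 4.625 BRL per USD

4.625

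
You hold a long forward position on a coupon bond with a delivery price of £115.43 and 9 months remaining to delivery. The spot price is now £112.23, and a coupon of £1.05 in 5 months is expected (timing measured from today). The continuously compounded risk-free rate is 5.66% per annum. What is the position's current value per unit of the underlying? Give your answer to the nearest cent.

£0.57

PV(remaining coupons) I = 1.05·e^(−0.0566·5/12) = 1.0255
Current forward F = (S − I)·e^(rT) = (112.23 − 1.0255)·e^(0.0566·9/12) = 111.2045 × 1.043364 = 116.0268
Value (long) = (F − K)·e^(−rT) = (116.0268 − 115.43) × 0.958438 = 0.5720
Value = £0.57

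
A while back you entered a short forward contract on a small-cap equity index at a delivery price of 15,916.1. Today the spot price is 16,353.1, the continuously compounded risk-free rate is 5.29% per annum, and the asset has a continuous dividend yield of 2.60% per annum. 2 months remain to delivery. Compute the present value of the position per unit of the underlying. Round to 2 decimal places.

Current fair forward for the remaining 2 months: F = S·e^((r − q)·T), (r − q) = 0.0529 − 0.0260 = 0.0269
F = 16353.1 · e^(0.0269 × 2/12) = 16353.1 × 1.00449340 = 16426.5810
Value of long forward = (F − K)·e^(−rT) = (16426.5810 − 15916.1) · e^(−0.0529·2/12)
= 510.4810 × 0.99122209 = 506.00
Short position value = −(long value) = -506.00

-506.00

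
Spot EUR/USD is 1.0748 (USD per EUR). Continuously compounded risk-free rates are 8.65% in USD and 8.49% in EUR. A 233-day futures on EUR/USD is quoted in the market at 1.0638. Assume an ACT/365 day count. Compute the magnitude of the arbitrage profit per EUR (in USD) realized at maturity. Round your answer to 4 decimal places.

Fair futures: F* = S·e^(carry·T), with carry = (r_USD − r_EUR) = 0.0865 − 0.0849 = 0.0016
F* = 1.0748 · e^(0.0016 × 233/365) = 1.0748 · e^0.001021 = 1.0748 × 1.001022 = 1.0759
Market 1.0638 < fair 1.0759: forward underpriced → reverse cash-and-carry (short spot, go long the forward).
At maturity, profit = |F_mkt − F*| = |1.0638 − 1.0759| = 0.0121 per EUR (in USD)

0.0121 per EUR (in USD)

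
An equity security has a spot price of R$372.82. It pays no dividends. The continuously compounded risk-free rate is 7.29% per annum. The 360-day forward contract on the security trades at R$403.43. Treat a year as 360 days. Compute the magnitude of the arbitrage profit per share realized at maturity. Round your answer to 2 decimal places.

Fair forward: F* = S·e^(carry·T), with carry = r = 0.0729
F* = 372.82 · e^(0.0729 × 360/360) = 372.82 · e^0.072900 = 372.82 × 1.075623 = R$401.0138
Market R$403.43 > fair R$401.0138: forward overpriced → cash-and-carry (buy spot, short the forward).
At maturity, profit = |F_mkt − F*| = |403.43 − 401.0138| = R$2.42 per share

R$2.42 per share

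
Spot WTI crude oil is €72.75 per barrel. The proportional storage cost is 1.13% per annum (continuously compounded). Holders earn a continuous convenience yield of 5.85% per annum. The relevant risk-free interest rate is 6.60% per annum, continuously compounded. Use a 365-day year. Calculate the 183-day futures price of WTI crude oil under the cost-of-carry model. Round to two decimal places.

€73.44 per barrel

Net carry = r + u − y = 0.0660 + 0.0113 − 0.0585 = 0.0188
F = S·e^((r+u−y)T) = 72.75 · e^(0.0188 × 183/365) = 72.75 · e^0.009426
= 72.75 × 1.009471 = €73.44 per barrel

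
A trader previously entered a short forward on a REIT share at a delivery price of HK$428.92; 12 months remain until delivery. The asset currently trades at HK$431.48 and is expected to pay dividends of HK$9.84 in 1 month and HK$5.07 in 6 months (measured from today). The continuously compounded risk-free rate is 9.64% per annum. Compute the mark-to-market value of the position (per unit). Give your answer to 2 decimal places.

-HK$27.38

PV(remaining dividends) I = 9.84·e^(−0.0964·1/12) + 5.07·e^(−0.0964·6/12) = 14.5927
Current forward F = (S − I)·e^(rT) = (431.48 − 14.5927)·e^(0.0964·12/12) = 416.8873 × 1.101199 = 459.0759
Value (long) = (F − K)·e^(−rT) = (459.0759 − 428.92) × 0.908101 = 27.3846
Short position value = −(long value) = -HK$27.38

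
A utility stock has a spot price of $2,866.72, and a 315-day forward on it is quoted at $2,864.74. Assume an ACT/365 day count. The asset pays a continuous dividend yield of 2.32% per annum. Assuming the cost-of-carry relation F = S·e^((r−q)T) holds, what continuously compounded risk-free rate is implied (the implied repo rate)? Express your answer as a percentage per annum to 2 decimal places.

2.24%

From F = S·e^((r−q)T): (r − q) = ln(F/S)/T
ln(2864.74/2866.72) = ln(0.999309) = -0.000691
(r − q) = -0.000691 / (315/365) = -0.000801
r = ln(F/S)/T + q = -0.000801 + 0.0232 = 0.022399
r = 2.24%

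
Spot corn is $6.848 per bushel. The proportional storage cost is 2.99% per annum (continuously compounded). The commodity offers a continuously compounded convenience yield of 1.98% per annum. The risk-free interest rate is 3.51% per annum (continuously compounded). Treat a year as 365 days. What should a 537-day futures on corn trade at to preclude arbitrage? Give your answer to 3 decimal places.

$7.319 per bushel

Net carry = r + u − y = 0.0351 + 0.0299 − 0.0198 = 0.0452
F = S·e^((r+u−y)T) = 6.848 · e^(0.0452 × 537/365) = 6.848 · e^0.066500
= 6.848 × 1.068761 = $7.319 per bushel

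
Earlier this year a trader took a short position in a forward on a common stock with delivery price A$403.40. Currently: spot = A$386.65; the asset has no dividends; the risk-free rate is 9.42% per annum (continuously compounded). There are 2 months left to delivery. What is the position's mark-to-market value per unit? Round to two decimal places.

Current fair forward for the remaining 2 months: F = S·e^(r·T), r = 0.0942
F = 386.65 · e^(0.0942 × 2/12) = 386.65 × 1.015824 = 392.7683
Value of long forward = (F − K)·e^(−rT) = (392.7683 − 403.40) · e^(−0.0942·2/12)
= -10.6317 × 0.984423 = -10.47
Short position value = −(long value) = A$10.47

A$10.47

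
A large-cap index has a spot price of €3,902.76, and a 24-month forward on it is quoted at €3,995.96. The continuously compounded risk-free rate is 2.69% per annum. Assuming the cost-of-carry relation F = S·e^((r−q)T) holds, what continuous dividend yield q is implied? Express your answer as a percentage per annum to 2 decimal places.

From F = S·e^((r−q)T): (r − q) = ln(F/S)/T
ln(3995.96/3902.76) = ln(1.023881) = 0.023600
(r − q) = 0.023600 / (24/12) = 0.011800
q = r − ln(F/S)/T = 0.0269 − 0.011800 = 0.015100
q = 1.51%

1.51%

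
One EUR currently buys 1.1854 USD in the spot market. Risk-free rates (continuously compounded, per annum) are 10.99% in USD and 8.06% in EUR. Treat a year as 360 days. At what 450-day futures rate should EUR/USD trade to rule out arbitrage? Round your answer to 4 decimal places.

F = S·e^((r_USD − r_EUR)T) = 1.1854 · e^((0.1099 − 0.0806) × 450/360)
= 1.1854 · e^0.036625 = 1.1854 × 1.037304
F = 1.2296 USD per EUR

1.2296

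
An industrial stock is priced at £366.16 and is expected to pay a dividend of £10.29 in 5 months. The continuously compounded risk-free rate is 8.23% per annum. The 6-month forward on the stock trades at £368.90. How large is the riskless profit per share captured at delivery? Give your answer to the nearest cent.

PV(dividends) I = 10.29·e^(−0.0823·5/12) = 9.9431
Fair forward F* = (S − I)·e^(rT) = (366.16 − 9.9431)·e^0.041150 = 356.2169 × 1.042008 = 371.1809
Market £368.90 < fair 371.1809: forward underpriced → reverse cash-and-carry (short the stock, invest proceeds at r, pay the dividends, go long the forward).
Profit at T = |F_mkt − F*| = |368.90 − 371.1809| = £2.28 per share

£2.28 per share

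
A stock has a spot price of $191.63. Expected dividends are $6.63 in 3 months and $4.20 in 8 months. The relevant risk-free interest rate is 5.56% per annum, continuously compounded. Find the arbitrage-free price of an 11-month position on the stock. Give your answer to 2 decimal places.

$190.51

PV(dividends) I = 6.63·e^(−0.0556·3/12) + 4.20·e^(−0.0556·8/12)
I = 6.5385 + 4.0472 = 10.5857
F = (S − I)·e^(rT) = (191.63 − 10.5857) · e^(0.0556·11/12)
= 181.0443 · e^0.050967 = 181.0443 × 1.052288 = $190.51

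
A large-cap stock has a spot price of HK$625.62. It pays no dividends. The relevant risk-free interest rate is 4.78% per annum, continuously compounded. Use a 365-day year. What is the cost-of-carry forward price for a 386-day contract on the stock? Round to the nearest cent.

F = S·e^(rT) = 625.62 · e^(0.0478 × 386/365)
= 625.62 · e^0.050550 = 625.62 × 1.051849
F = HK$658.06

HK$658.06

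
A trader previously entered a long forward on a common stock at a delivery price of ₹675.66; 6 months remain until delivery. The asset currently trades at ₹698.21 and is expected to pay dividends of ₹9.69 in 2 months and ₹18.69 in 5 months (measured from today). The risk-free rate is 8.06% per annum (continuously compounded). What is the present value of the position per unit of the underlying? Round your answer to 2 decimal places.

PV(remaining dividends) I = 9.69·e^(−0.0806·2/12) + 18.69·e^(−0.0806·5/12) = 27.6335
Current forward F = (S − I)·e^(rT) = (698.21 − 27.6335)·e^(0.0806·6/12) = 670.5765 × 1.041123 = 698.1526
Value (long) = (F − K)·e^(−rT) = (698.1526 − 675.66) × 0.960501 = 21.6042
Value = ₹21.60

₹21.60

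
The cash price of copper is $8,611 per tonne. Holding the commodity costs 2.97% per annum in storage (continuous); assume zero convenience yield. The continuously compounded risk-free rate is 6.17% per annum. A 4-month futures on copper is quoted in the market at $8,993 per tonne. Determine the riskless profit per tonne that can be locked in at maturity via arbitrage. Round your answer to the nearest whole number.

$116 per tonne

Fair futures: F* = S·e^(carry·T), with carry = (r + u) = 0.0617 + 0.0297 = 0.0914
F* = 8611 · e^(0.0914 × 4/12) = 8611 · e^0.030467 = 8611 × 1.030936 = $8877.3899
Market $8993 > fair $8877.3899: forward overpriced → cash-and-carry (buy spot, short the forward).
At maturity, profit = |F_mkt − F*| = |8993 − 8877.3899| = $116 per tonne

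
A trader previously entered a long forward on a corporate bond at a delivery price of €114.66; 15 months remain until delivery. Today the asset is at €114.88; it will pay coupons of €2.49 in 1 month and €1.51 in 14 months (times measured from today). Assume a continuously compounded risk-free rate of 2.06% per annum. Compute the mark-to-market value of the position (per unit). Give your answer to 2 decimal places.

PV(remaining coupons) I = 2.49·e^(−0.0206·1/12) + 1.51·e^(−0.0206·14/12) = 3.9599
Current forward F = (S − I)·e^(rT) = (114.88 − 3.9599)·e^(0.0206·15/12) = 110.9201 × 1.026084 = 113.8133
Value (long) = (F − K)·e^(−rT) = (113.8133 − 114.66) × 0.974579 = -0.8252
Value = -€0.83

-€0.83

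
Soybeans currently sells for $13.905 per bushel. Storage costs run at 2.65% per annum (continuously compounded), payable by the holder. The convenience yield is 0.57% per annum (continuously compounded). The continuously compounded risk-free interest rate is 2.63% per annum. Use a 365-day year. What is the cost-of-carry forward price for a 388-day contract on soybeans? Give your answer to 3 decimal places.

$14.619 per bushel

Net carry = r + u − y = 0.0263 + 0.0265 − 0.0057 = 0.0471
F = S·e^((r+u−y)T) = 13.905 · e^(0.0471 × 388/365) = 13.905 · e^0.050068
= 13.905 × 1.051343 = $14.619 per bushel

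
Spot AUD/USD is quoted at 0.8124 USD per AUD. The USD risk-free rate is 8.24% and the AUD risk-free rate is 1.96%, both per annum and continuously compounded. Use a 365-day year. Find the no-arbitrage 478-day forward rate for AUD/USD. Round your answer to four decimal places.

0.8820

F = S·e^((r_USD − r_AUD)T) = 0.8124 · e^((0.0824 − 0.0196) × 478/365)
= 0.8124 · e^0.082242 = 0.8124 × 1.085719
F = 0.8820 USD per AUD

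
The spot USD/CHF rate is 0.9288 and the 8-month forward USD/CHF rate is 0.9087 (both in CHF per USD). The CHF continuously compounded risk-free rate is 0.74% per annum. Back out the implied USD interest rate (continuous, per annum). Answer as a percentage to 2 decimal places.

4.02%

F = S·e^((r_CHF − r_USD)T) ⇒ r_USD = r_CHF − ln(F/S)/T
ln(0.9087/0.9288) = -0.021878; /(8/12) = -0.032817
r_USD = 0.0074 + 0.032817 = 0.040217
r_USD = 4.02%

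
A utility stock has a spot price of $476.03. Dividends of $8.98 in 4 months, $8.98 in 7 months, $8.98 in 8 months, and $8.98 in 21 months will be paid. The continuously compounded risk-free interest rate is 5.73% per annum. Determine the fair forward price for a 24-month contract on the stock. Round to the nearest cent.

PV(dividends) I = 8.98·e^(−0.0573·4/12) + 8.98·e^(−0.0573·7/12) + 8.98·e^(−0.0573·8/12) + 8.98·e^(−0.0573·21/12)
I = 8.8101 + 8.6848 + 8.6434 + 8.1232 = 34.2615
F = (S − I)·e^(rT) = (476.03 − 34.2615) · e^(0.0573·24/12)
= 441.7685 · e^0.114600 = 441.7685 × 1.121425 = $495.41

$495.41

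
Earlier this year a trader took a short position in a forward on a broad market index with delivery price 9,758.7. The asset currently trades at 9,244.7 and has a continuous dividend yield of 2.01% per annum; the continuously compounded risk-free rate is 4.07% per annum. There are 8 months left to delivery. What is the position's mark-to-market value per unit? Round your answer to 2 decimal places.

375.83

Current fair forward for the remaining 8 months: F = S·e^((r − q)·T), (r − q) = 0.0407 − 0.0201 = 0.0206
F = 9244.7 · e^(0.0206 × 8/12) = 9244.7 × 1.01382807 = 9372.5364
Value of long forward = (F − K)·e^(−rT) = (9372.5364 − 9758.7) · e^(−0.0407·8/12)
= -386.1636 × 0.97323147 = -375.83
Short position value = −(long value) = 375.83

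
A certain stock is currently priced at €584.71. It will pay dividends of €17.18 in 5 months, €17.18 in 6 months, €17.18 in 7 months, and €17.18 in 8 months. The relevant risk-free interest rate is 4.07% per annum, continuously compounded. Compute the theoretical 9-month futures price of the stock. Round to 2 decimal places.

PV(dividends) I = 17.18·e^(−0.0407·5/12) + 17.18·e^(−0.0407·6/12) + 17.18·e^(−0.0407·7/12) + 17.18·e^(−0.0407·8/12)
I = 16.8911 + 16.8339 + 16.7769 + 16.7201 = 67.2220
F = (S − I)·e^(rT) = (584.71 − 67.2220) · e^(0.0407·9/12)
= 517.4880 · e^0.030525 = 517.4880 × 1.030996 = €533.53

€533.53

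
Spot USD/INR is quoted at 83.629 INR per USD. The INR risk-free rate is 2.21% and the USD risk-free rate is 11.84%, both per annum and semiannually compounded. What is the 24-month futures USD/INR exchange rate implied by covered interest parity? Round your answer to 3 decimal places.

By covered interest parity, F = S · (1+r_INR/2)^(2T) / (1+r_USD/2)^(2T)
= 83.629 × 1.044938 / 1.258670 = 83.629 × 0.830192
F = 69.428 INR per USD

69.428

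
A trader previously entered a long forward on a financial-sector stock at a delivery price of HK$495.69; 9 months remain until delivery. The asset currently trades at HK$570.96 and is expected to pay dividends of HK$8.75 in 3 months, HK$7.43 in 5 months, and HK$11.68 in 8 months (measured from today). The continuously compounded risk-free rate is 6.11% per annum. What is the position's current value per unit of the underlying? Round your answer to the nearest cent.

PV(remaining dividends) I = 8.75·e^(−0.0611·3/12) + 7.43·e^(−0.0611·5/12) + 11.68·e^(−0.0611·8/12) = 27.0744
Current forward F = (S − I)·e^(rT) = (570.96 − 27.0744)·e^(0.0611·9/12) = 543.8856 × 1.046891 = 569.3889
Value (long) = (F − K)·e^(−rT) = (569.3889 − 495.69) × 0.955209 = 70.3979
Value = HK$70.40

HK$70.40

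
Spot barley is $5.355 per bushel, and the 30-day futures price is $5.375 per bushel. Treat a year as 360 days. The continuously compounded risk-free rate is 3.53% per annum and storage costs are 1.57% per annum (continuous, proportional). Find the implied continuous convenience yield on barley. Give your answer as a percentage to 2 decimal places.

F = S·e^((r+u−y)T) ⇒ (r+u−y) = ln(F/S)/T
ln(5.375/5.355) = 0.003728; /T ⇒ 0.044736
y = r + u − ln(F/S)/T = 0.0353 + 0.0157 − 0.044736 = 0.006264
y = 0.63%

0.63%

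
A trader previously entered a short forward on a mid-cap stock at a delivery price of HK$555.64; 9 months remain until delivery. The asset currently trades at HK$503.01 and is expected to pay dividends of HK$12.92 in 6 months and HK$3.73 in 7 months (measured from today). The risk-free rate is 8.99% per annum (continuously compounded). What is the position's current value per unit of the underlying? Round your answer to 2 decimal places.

PV(remaining dividends) I = 12.92·e^(−0.0899·6/12) + 3.73·e^(−0.0899·7/12) = 15.8915
Current forward F = (S − I)·e^(rT) = (503.01 − 15.8915)·e^(0.0899·9/12) = 487.1185 × 1.069750 = 521.0950
Value (long) = (F − K)·e^(−rT) = (521.0950 − 555.64) × 0.934798 = -32.2926
Short position value = −(long value) = HK$32.29

HK$32.29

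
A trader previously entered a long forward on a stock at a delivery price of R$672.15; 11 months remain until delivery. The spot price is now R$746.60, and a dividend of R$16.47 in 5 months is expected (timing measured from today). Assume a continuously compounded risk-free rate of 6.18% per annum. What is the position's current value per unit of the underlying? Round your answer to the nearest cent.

R$95.42

PV(remaining dividends) I = 16.47·e^(−0.0618·5/12) = 16.0513
Current forward F = (S − I)·e^(rT) = (746.60 − 16.0513)·e^(0.0618·11/12) = 730.5487 × 1.058285 = 773.1287
Value (long) = (F − K)·e^(−rT) = (773.1287 − 672.15) × 0.944925 = 95.4173
Value = R$95.42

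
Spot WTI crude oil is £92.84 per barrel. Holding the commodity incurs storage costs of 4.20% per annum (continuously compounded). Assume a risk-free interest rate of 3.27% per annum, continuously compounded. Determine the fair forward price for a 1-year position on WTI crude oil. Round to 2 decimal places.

£100.04 per barrel

Net carry = r + u − y = 0.0327 + 0.0420 − 0.0000 = 0.0747
F = S·e^((r+u−y)T) = 92.84 · e^(0.0747 × 1) = 92.84 · e^0.074700
= 92.84 × 1.077561 = £100.04 per barrel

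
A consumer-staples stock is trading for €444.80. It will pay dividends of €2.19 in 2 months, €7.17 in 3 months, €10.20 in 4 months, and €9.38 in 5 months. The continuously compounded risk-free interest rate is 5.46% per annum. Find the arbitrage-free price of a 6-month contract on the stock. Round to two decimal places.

€427.90

PV(dividends) I = 2.19·e^(−0.0546·2/12) + 7.17·e^(−0.0546·3/12) + 10.20·e^(−0.0546·4/12) + 9.38·e^(−0.0546·5/12)
I = 2.1702 + 7.0728 + 10.0160 + 9.1690 = 28.4280
F = (S − I)·e^(rT) = (444.80 − 28.4280) · e^(0.0546·6/12)
= 416.3720 · e^0.027300 = 416.3720 × 1.027676 = €427.90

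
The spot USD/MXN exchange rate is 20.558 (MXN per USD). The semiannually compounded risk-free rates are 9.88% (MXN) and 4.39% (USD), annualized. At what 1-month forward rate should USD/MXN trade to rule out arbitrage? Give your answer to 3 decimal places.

By covered interest parity, F = S · (1+r_MXN/2)^(2T) / (1+r_USD/2)^(2T)
= 20.558 × 1.008069 / 1.003625 = 20.558 × 1.004428
F = 20.649 MXN per USD

20.649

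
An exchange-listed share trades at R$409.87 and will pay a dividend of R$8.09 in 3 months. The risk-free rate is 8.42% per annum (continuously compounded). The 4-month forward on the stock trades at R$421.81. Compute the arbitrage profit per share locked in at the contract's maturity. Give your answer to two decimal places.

PV(dividends) I = 8.09·e^(−0.0842·3/12) = 7.9215
Fair forward F* = (S − I)·e^(rT) = (409.87 − 7.9215)·e^0.028067 = 401.9485 × 1.028465 = 413.3900
Market R$421.81 > fair 413.3900: forward overpriced → cash-and-carry (borrow at r, buy the stock and collect the dividends, short the forward).
Profit at T = |F_mkt − F*| = |421.81 − 413.3900| = R$8.42 per share

R$8.42 per share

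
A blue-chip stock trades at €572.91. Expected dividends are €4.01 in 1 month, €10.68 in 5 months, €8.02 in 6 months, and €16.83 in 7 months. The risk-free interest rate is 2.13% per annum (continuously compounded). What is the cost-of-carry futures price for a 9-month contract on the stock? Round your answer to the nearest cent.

PV(dividends) I = 4.01·e^(−0.0213·1/12) + 10.68·e^(−0.0213·5/12) + 8.02·e^(−0.0213·6/12) + 16.83·e^(−0.0213·7/12)
I = 4.0029 + 10.5856 + 7.9350 + 16.6222 = 39.1457
F = (S − I)·e^(rT) = (572.91 − 39.1457) · e^(0.0213·9/12)
= 533.7643 · e^0.015975 = 533.7643 × 1.016103 = €542.36

€542.36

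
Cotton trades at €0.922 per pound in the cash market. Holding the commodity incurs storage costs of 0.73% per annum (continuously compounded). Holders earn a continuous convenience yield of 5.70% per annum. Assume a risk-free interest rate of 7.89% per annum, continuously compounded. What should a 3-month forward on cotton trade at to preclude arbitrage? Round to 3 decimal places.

Net carry = r + u − y = 0.0789 + 0.0073 − 0.0570 = 0.0292
F = S·e^((r+u−y)T) = 0.922 · e^(0.0292 × 3/12) = 0.922 · e^0.007300
= 0.922 × 1.007327 = €0.929 per pound

€0.929 per pound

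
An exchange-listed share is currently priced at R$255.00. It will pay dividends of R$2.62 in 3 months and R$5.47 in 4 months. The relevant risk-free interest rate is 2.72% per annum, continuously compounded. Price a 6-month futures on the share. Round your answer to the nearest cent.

R$250.36

PV(dividends) I = 2.62·e^(−0.0272·3/12) + 5.47·e^(−0.0272·4/12)
I = 2.6022 + 5.4206 = 8.0228
F = (S − I)·e^(rT) = (255.00 − 8.0228) · e^(0.0272·6/12)
= 246.9772 · e^0.013600 = 246.9772 × 1.013693 = R$250.36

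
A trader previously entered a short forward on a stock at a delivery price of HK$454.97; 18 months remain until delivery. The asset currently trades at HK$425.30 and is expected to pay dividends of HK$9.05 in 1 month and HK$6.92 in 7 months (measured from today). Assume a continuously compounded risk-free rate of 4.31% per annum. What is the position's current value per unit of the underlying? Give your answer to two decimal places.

PV(remaining dividends) I = 9.05·e^(−0.0431·1/12) + 6.92·e^(−0.0431·7/12) = 15.7657
Current forward F = (S − I)·e^(rT) = (425.30 − 15.7657)·e^(0.0431·18/12) = 409.5343 × 1.066786 = 436.8855
Value (long) = (F − K)·e^(−rT) = (436.8855 − 454.97) × 0.937395 = -16.9523
Short position value = −(long value) = HK$16.95

HK$16.95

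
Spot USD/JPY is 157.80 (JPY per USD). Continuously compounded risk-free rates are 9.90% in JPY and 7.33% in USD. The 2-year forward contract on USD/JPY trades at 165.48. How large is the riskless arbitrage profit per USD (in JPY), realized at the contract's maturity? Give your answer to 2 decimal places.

0.64 per USD (in JPY)

Fair forward: F* = S·e^(carry·T), with carry = (r_JPY − r_USD) = 0.0990 − 0.0733 = 0.0257
F* = 157.80 · e^(0.0257 × 2) = 157.80 · e^0.051400 = 157.80 × 1.052744 = 166.1230
Market 165.48 < fair 166.1230: forward underpriced → reverse cash-and-carry (short spot, go long the forward).
At maturity, profit = |F_mkt − F*| = |165.48 − 166.1230| = 0.64 per USD (in JPY)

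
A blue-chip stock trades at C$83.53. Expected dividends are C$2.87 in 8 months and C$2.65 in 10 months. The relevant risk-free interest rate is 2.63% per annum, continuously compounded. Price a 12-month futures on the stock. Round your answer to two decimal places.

PV(dividends) I = 2.87·e^(−0.0263·8/12) + 2.65·e^(−0.0263·10/12)
I = 2.8201 + 2.5926 = 5.4127
F = (S − I)·e^(rT) = (83.53 − 5.4127) · e^(0.0263·12/12)
= 78.1173 · e^0.026300 = 78.1173 × 1.026649 = C$80.20

C$80.20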